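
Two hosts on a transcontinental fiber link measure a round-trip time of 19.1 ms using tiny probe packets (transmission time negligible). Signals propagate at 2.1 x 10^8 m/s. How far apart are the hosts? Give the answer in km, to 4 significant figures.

2006 km

One-way propagation = RTT/2 = 9.55 ms.
d = s × t = 210000000 × 0.00955 = 2006 km.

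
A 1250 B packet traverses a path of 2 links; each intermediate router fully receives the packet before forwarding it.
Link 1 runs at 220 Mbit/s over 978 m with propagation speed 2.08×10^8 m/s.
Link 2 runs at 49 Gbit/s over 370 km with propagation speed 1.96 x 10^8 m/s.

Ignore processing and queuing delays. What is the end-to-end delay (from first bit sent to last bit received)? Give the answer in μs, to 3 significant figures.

L = 1250 × 8 = 10000 bits.
Transmission delays (L/R per hop): 45.4545, 0.204082 μs; sum = 45.6586 μs.
Propagation delays (d/s per hop): 4.70192, 1887.76 μs; sum = 1892.46 μs.
End-to-end = 1940 μs.

1940 μs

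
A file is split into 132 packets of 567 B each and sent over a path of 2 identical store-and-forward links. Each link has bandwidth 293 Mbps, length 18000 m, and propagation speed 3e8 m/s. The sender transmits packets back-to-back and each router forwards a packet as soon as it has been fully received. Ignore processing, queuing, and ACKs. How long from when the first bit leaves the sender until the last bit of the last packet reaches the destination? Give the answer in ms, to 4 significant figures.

2.179 ms

Per-hop transmission t_tx = L/R = 4536/293000000 = 0.0154812 ms.
Per-hop propagation t_prop = 18000/300000000 = 0.06 ms.
Pipeline fill: first packet needs 2·t_tx to clear all hops; remaining 131 packets each add one t_tx.
Total = (2+132-1)·t_tx + 2·t_prop = 133·0.0154812 + 2·0.06 = 2.179 ms.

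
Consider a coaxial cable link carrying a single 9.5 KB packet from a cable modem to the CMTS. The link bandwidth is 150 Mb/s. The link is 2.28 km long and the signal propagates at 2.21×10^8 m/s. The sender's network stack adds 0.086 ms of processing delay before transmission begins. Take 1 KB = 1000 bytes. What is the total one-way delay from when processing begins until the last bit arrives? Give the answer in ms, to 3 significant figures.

0.603 ms

L = 76000 bits.
Transmission delay = L/R = 76000 / 150000000 = 0.506667 ms.
Propagation delay = d/s = 2280 m / 221000000 m/s = 0.0103167 ms.
Plus processing delay 0.086 ms = 0.086 ms.
Total = 0.603 ms.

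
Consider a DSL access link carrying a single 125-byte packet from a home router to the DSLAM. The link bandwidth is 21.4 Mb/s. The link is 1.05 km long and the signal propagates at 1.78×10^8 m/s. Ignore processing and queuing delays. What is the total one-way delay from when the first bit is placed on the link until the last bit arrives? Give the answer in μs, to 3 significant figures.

L = 125 × 8 = 1000 bits.
Transmission delay = L/R = 1000 / 21400000 = 46.729 μs.
Propagation delay = d/s = 1050 m / 178000000 m/s = 5.89888 μs.
Total = 52.6 μs.

52.6 μs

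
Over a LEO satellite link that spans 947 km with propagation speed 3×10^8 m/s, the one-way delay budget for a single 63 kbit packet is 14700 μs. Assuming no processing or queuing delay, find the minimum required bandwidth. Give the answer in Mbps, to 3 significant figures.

Propagation delay = 947000 / 300000000 = 3156.67 μs.
Transmission budget = 14700 − 3156.67 = 11543.3 μs.
R ≥ L / t_tx = 63000 bits / 0.0115433 s = 5.46 Mbps.

5.46 Mbps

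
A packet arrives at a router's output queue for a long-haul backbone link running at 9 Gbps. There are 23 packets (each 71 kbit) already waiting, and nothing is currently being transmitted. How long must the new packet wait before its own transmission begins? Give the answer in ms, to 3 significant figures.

Each queued packet: L/R = 71000/9000000000 = 0.00788889 ms.
23 queued → 0.181444 ms.
Queuing delay = 0.181 ms.

0.181 ms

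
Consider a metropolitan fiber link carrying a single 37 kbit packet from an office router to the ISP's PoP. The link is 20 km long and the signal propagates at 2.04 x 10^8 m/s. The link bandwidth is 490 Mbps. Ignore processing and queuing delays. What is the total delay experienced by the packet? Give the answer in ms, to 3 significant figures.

L = 37000 bits.
Transmission delay = L/R = 37000 / 490000000 = 0.0755102 ms.
Propagation delay = d/s = 20000 m / 204000000 m/s = 0.0980392 ms.
Total = 0.174 ms.

0.174 ms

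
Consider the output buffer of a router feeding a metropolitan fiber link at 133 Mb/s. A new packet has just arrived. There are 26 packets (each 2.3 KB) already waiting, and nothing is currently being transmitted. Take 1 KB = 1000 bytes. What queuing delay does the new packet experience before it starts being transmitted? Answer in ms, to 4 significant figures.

3.597 ms

Each queued packet: L/R = 18400/133000000 = 0.138346 ms.
26 queued → 3.59699 ms.
Queuing delay = 3.597 ms.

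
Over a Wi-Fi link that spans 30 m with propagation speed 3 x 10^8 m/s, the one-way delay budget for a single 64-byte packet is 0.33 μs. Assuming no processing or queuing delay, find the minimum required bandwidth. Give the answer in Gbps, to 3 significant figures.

2.23 Gbps

L = 512 bits.
Propagation delay = 30 / 300000000 = 0.1 μs.
Transmission budget = 0.33 − 0.1 = 0.23 μs.
R ≥ L / t_tx = 512 bits / 2.3e-07 s = 2.23 Gbps.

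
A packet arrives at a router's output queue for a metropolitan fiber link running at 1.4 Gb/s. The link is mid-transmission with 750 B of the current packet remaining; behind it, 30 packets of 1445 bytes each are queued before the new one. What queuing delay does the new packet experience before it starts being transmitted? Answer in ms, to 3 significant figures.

Each queued packet: L/R = 11560/1400000000 = 0.00825714 ms.
30 queued → 0.247714 ms.
Plus remaining 6000 bits of current packet: 0.00428571 ms.
Queuing delay = 0.252 ms.

0.252 ms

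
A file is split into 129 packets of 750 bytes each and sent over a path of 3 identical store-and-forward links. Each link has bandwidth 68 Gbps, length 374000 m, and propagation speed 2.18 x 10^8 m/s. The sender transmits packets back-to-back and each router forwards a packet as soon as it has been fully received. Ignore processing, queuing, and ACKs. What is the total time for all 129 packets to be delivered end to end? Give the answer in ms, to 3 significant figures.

5.16 ms

Per-hop transmission t_tx = L/R = 6000/68000000000 = 8.82353e-05 ms.
Per-hop propagation t_prop = 374000/2.18e+08 = 1.7156 ms.
Pipeline fill: first packet needs 3·t_tx to clear all hops; remaining 128 packets each add one t_tx.
Total = (3+129-1)·t_tx + 3·t_prop = 131·8.82353e-05 + 3·1.7156 = 5.16 ms.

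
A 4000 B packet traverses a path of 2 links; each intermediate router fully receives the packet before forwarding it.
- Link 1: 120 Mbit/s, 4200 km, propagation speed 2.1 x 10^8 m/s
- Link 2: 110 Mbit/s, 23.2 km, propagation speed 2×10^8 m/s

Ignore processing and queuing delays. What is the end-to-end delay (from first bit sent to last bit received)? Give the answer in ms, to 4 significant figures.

20.67 ms

L = 4000 × 8 = 32000 bits.
Transmission delays (L/R per hop): 0.266667, 0.290909 ms; sum = 0.557576 ms.
Propagation delays (d/s per hop): 20, 0.116 ms; sum = 20.116 ms.
End-to-end = 20.67 ms.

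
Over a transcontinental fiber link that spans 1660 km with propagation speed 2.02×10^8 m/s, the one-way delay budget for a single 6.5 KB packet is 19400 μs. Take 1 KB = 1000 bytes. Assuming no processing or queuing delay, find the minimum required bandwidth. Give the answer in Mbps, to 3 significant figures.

L = 52000 bits.
Propagation delay = 1660000 / 202000000 = 8217.82 μs.
Transmission budget = 19400 − 8217.82 = 11182.2 μs.
R ≥ L / t_tx = 52000 bits / 0.0111822 s = 4.65 Mbps.

4.65 Mbps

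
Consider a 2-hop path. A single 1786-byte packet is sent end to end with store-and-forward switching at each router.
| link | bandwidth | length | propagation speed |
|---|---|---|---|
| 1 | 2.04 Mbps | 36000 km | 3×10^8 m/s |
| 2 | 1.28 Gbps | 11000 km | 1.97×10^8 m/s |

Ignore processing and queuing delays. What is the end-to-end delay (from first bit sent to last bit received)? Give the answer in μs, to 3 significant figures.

L = 1786 × 8 = 14288 bits.
Transmission delays (L/R per hop): 7003.92, 11.1625 μs; sum = 7015.08 μs.
Propagation delays (d/s per hop): 120000, 55837.6 μs; sum = 175838 μs.
End-to-end = 183000 μs.

183000 μs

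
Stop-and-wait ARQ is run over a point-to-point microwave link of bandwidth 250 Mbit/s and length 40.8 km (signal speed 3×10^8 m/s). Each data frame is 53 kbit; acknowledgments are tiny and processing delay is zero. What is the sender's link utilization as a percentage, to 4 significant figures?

t_tx = L/R = 53000/250000000 = 0.000212 s.
t_prop = 40800/300000000 = 0.000136 s; RTT = 0.000272 s.
Cycle = t_tx + RTT = 0.000484 s.
Utilization = t_tx / cycle = 0.000212/0.000484 = 43.80 %.

43.80 %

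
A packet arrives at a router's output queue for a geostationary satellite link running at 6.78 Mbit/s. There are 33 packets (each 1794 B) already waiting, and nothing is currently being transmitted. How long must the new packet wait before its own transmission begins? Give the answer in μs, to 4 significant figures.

Each queued packet: L/R = 14352/6780000 = 2116.81 μs.
33 queued → 69854.9 μs.
Queuing delay = 69850 μs.

69850 μs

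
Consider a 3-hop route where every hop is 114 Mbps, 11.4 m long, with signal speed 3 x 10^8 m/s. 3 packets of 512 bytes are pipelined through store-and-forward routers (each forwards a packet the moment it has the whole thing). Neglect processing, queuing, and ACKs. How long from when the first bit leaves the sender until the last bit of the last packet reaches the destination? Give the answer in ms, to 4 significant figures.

0.1798 ms

Per-hop transmission t_tx = L/R = 4096/114000000 = 0.0359298 ms.
Per-hop propagation t_prop = 11.4/300000000 = 3.8e-05 ms.
Pipeline fill: first packet needs 3·t_tx to clear all hops; remaining 2 packets each add one t_tx.
Total = (3+3-1)·t_tx + 3·t_prop = 5·0.0359298 + 3·3.8e-05 = 0.1798 ms.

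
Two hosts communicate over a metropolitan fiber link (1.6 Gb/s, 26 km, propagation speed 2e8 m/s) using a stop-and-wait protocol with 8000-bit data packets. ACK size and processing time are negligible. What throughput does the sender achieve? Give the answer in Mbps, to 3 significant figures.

t_tx = L/R = 8000/1600000000 = 5e-06 s.
t_prop = 26000/200000000 = 0.00013 s; RTT = 0.00026 s.
Cycle = t_tx + RTT = 0.000265 s.
Throughput = L / cycle = 8000 / 0.000265 = 30.2 Mbps.

30.2 Mbps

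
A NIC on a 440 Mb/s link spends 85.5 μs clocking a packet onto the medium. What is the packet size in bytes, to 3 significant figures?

L = R × t_tx = 440000000 b/s × 8.55e-05 s = 37620 bits.
In bytes: 37620 / 8 = 4700 bytes.

4700 bytes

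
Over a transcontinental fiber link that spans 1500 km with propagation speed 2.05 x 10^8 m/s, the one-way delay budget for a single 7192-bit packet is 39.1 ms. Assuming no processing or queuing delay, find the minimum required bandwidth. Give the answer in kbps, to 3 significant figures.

Propagation delay = 1500000 / 2.05e+08 = 7.31707 ms.
Transmission budget = 39.1 − 7.31707 = 31.7829 ms.
R ≥ L / t_tx = 7192 bits / 0.0317829 s = 226 kbps.

226 kbps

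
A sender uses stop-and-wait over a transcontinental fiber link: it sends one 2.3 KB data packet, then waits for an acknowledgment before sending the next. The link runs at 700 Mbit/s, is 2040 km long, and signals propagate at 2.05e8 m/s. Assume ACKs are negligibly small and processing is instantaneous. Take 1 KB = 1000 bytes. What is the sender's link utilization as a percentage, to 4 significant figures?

0.1319 %

t_tx = L/R = 18400/700000000 = 2.62857e-05 s.
t_prop = 2040000/2.05e+08 = 0.00995122 s; RTT = 0.0199024 s.
Cycle = t_tx + RTT = 0.0199287 s.
Utilization = t_tx / cycle = 2.62857e-05/0.0199287 = 0.1319 %.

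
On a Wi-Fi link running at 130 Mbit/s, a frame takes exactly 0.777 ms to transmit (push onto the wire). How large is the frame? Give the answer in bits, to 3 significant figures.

L = R × t_tx = 130000000 b/s × 0.000777 s = 101010 bits.

101000 bits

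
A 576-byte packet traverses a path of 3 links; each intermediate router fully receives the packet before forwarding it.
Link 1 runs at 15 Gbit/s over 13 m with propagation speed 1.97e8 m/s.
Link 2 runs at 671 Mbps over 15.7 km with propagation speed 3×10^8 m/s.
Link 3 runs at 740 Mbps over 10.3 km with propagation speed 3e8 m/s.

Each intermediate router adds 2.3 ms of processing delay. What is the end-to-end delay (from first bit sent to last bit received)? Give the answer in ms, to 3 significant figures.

4.70 ms

L = 576 × 8 = 4608 bits.
Transmission delays (L/R per hop): 0.0003072, 0.00686736, 0.00622703 ms; sum = 0.0134016 ms.
Propagation delays (d/s per hop): 6.59898e-05, 0.0523333, 0.0343333 ms; sum = 0.0867327 ms.
Processing at 2 router(s): 2 × 2.3 ms = 4.6 ms.
End-to-end = 4.70 ms.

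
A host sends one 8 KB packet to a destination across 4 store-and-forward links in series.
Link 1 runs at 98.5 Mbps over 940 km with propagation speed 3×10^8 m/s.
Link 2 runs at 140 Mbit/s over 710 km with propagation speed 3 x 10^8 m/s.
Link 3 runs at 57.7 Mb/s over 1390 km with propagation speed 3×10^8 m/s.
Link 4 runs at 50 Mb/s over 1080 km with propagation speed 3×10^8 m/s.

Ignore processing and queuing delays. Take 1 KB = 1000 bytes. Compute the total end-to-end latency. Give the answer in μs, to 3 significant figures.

17200 μs

L = 64000 bits.
Transmission delays (L/R per hop): 649.746, 457.143, 1109.19, 1280 μs; sum = 3496.07 μs.
Propagation delays (d/s per hop): 3133.33, 2366.67, 4633.33, 3600 μs; sum = 13733.3 μs.
End-to-end = 17200 μs.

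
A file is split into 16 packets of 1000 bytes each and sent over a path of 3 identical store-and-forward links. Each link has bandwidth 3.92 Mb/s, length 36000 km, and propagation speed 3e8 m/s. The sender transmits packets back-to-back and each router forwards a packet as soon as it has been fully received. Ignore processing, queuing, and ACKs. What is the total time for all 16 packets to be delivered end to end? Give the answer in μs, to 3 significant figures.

Per-hop transmission t_tx = L/R = 8000/3920000 = 2040.82 μs.
Per-hop propagation t_prop = 36000000/300000000 = 120000 μs.
Pipeline fill: first packet needs 3·t_tx to clear all hops; remaining 15 packets each add one t_tx.
Total = (3+16-1)·t_tx + 3·t_prop = 18·2040.82 + 3·120000 = 397000 μs.

397000 μs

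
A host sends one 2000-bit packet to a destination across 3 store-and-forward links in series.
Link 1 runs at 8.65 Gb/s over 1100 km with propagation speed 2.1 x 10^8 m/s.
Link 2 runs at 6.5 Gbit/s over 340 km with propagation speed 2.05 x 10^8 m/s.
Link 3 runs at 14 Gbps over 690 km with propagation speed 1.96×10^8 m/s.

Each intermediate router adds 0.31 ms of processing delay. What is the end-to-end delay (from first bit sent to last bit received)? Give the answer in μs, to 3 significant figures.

Transmission delays (L/R per hop): 0.231214, 0.307692, 0.142857 μs; sum = 0.681763 μs.
Propagation delays (d/s per hop): 5238.1, 1658.54, 3520.41 μs; sum = 10417 μs.
Processing at 2 router(s): 2 × 0.31 ms = 620 μs.
End-to-end = 11000 μs.

11000 μs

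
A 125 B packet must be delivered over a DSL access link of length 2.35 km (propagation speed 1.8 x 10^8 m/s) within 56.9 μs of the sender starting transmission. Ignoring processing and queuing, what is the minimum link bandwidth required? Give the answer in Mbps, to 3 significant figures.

22.8 Mbps

L = 1000 bits.
Propagation delay = 2350 / 180000000 = 13.0556 μs.
Transmission budget = 56.9 − 13.0556 = 43.8444 μs.
R ≥ L / t_tx = 1000 bits / 4.38444e-05 s = 22.8 Mbps.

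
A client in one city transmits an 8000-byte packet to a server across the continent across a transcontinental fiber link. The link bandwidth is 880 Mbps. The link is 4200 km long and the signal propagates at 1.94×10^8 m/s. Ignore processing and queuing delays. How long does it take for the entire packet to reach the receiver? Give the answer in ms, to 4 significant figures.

21.72 ms

L = 8000 × 8 = 64000 bits.
Transmission delay = L/R = 64000 / 880000000 = 0.0727273 ms.
Propagation delay = d/s = 4200000 m / 194000000 m/s = 21.6495 ms.
Total = 21.72 ms.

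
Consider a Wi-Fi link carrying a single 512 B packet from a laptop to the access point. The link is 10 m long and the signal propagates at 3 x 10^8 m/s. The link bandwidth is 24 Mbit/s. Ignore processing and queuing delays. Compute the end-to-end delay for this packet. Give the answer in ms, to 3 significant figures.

L = 512 × 8 = 4096 bits.
Transmission delay = L/R = 4096 / 24000000 = 0.170667 ms.
Propagation delay = d/s = 10 m / 300000000 m/s = 3.33333e-05 ms.
Total = 0.171 ms.

0.171 ms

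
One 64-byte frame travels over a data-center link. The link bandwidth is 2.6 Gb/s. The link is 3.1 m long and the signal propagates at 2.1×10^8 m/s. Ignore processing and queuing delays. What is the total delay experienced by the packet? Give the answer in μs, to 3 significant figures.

L = 64 × 8 = 512 bits.
Transmission delay = L/R = 512 / 2600000000 = 0.196923 μs.
Propagation delay = d/s = 3.1 m / 210000000 m/s = 0.0147619 μs.
Total = 0.212 μs.

0.212 μs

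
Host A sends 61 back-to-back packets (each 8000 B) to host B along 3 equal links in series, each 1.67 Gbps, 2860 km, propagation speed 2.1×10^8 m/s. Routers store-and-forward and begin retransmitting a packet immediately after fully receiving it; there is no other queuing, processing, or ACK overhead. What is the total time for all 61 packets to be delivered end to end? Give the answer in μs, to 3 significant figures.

Per-hop transmission t_tx = L/R = 64000/1670000000 = 38.3234 μs.
Per-hop propagation t_prop = 2860000/210000000 = 13619 μs.
Pipeline fill: first packet needs 3·t_tx to clear all hops; remaining 60 packets each add one t_tx.
Total = (3+61-1)·t_tx + 3·t_prop = 63·38.3234 + 3·13619 = 43300 μs.

43300 μs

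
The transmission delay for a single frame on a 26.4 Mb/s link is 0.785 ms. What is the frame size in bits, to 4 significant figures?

20720 bits

L = R × t_tx = 26400000 b/s × 0.000785 s = 20724 bits.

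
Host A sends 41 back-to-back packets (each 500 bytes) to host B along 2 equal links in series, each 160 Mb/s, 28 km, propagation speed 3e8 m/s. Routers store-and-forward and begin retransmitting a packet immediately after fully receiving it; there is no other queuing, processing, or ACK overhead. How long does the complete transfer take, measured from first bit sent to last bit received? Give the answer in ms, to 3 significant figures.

Per-hop transmission t_tx = L/R = 4000/160000000 = 0.025 ms.
Per-hop propagation t_prop = 28000/300000000 = 0.0933333 ms.
Pipeline fill: first packet needs 2·t_tx to clear all hops; remaining 40 packets each add one t_tx.
Total = (2+41-1)·t_tx + 2·t_prop = 42·0.025 + 2·0.0933333 = 1.24 ms.

1.24 ms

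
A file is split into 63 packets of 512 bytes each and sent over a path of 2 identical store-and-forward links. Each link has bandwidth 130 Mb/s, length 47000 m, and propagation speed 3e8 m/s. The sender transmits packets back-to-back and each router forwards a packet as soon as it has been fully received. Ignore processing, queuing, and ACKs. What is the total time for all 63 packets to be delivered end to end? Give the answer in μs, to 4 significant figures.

2330 μs

Per-hop transmission t_tx = L/R = 4096/130000000 = 31.5077 μs.
Per-hop propagation t_prop = 47000/300000000 = 156.667 μs.
Pipeline fill: first packet needs 2·t_tx to clear all hops; remaining 62 packets each add one t_tx.
Total = (2+63-1)·t_tx + 2·t_prop = 64·31.5077 + 2·156.667 = 2330 μs.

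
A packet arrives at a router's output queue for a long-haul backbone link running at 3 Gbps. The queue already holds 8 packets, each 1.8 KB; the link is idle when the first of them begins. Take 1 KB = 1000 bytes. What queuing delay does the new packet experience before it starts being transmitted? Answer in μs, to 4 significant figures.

Each queued packet: L/R = 14400/3000000000 = 4.8 μs.
8 queued → 38.4 μs.
Queuing delay = 38.40 μs.

38.40 μs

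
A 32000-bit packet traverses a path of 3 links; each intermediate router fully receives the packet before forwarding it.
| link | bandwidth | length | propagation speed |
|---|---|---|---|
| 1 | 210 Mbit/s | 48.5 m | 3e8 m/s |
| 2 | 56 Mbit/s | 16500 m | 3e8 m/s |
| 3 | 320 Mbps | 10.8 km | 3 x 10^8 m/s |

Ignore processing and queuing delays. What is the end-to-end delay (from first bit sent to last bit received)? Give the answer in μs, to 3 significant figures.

915 μs

Transmission delays (L/R per hop): 152.381, 571.429, 100 μs; sum = 823.81 μs.
Propagation delays (d/s per hop): 0.161667, 55, 36 μs; sum = 91.1617 μs.
End-to-end = 915 μs.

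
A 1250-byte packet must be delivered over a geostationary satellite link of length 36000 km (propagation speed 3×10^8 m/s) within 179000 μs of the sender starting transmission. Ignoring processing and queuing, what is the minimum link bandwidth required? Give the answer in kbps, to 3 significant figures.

169 kbps

L = 10000 bits.
Propagation delay = 36000000 / 300000000 = 120000 μs.
Transmission budget = 179000 − 120000 = 59000 μs.
R ≥ L / t_tx = 10000 bits / 0.059 s = 169 kbps.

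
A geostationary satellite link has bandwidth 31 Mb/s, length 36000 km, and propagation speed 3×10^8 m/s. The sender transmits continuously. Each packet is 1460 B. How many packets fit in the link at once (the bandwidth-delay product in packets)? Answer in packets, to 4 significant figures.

Propagation delay = 36000000 / 300000000 = 0.12 s.
BDP = R × t_prop = 31000000 × 0.12 = 3720000 bits.
In packets of 11680 bits: 318.5 packets.

318.5 packets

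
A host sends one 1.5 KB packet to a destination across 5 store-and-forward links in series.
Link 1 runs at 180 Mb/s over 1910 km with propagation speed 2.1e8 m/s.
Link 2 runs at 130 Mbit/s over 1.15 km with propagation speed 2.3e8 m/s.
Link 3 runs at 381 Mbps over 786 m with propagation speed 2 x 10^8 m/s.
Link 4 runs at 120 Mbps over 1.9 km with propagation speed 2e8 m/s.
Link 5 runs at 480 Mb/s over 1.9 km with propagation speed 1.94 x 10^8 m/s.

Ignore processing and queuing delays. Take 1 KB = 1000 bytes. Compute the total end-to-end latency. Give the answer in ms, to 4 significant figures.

9.439 ms

L = 12000 bits.
Transmission delays (L/R per hop): 0.0666667, 0.0923077, 0.0314961, 0.1, 0.025 ms; sum = 0.31547 ms.
Propagation delays (d/s per hop): 9.09524, 0.005, 0.00393, 0.0095, 0.00979381 ms; sum = 9.12346 ms.
End-to-end = 9.439 ms.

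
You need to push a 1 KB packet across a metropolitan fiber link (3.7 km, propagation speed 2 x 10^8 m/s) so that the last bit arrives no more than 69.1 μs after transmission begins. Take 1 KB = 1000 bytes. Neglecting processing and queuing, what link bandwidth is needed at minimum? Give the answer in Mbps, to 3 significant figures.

158 Mbps

L = 8000 bits.
Propagation delay = 3700 / 200000000 = 18.5 μs.
Transmission budget = 69.1 − 18.5 = 50.6 μs.
R ≥ L / t_tx = 8000 bits / 5.06e-05 s = 158 Mbps.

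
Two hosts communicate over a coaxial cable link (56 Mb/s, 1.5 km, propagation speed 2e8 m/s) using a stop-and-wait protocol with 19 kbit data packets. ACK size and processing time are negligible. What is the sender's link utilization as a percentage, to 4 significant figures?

95.77 %

t_tx = L/R = 19000/56000000 = 0.000339286 s.
t_prop = 1500/200000000 = 7.5e-06 s; RTT = 1.5e-05 s.
Cycle = t_tx + RTT = 0.000354286 s.
Utilization = t_tx / cycle = 0.000339286/0.000354286 = 95.77 %.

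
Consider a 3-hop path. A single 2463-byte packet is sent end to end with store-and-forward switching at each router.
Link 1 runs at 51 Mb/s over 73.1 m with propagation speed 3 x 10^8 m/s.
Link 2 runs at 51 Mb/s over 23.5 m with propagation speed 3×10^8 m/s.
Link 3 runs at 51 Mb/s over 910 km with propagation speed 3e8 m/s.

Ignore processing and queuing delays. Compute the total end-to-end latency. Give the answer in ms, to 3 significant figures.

L = 2463 × 8 = 19704 bits.
Transmission delay per hop = L/R = 19704/51000000 = 0.386353 ms; 3 hops → 1.15906 ms.
Propagation delays (d/s per hop): 0.000243667, 7.83333e-05, 3.03333 ms; sum = 3.03366 ms.
End-to-end = 4.19 ms.

4.19 ms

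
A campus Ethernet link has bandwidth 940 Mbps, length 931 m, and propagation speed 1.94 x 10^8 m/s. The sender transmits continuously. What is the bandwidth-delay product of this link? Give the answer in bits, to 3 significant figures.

Propagation delay = 931 / 194000000 = 4.79897e-06 s.
BDP = R × t_prop = 940000000 × 4.79897e-06 = 4511.03 bits.

4510 bits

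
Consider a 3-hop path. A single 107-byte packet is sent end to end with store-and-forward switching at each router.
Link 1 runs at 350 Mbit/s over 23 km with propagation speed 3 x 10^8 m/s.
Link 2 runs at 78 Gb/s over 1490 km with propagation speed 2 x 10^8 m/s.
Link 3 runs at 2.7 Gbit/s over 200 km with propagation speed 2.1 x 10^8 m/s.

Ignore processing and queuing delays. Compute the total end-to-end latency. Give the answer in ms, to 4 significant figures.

L = 107 × 8 = 856 bits.
Transmission delays (L/R per hop): 0.00244571, 1.09744e-05, 0.000317037 ms; sum = 0.00277373 ms.
Propagation delays (d/s per hop): 0.0766667, 7.45, 0.952381 ms; sum = 8.47905 ms.
End-to-end = 8.482 ms.

8.482 ms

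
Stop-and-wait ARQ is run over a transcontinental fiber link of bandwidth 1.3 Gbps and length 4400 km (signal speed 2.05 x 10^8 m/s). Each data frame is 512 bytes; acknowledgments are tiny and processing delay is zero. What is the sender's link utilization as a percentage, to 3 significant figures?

t_tx = L/R = 4096/1300000000 = 3.15077e-06 s.
t_prop = 4400000/2.05e+08 = 0.0214634 s; RTT = 0.0429268 s.
Cycle = t_tx + RTT = 0.04293 s.
Utilization = t_tx / cycle = 3.15077e-06/0.04293 = 0.00734 %.

0.00734 %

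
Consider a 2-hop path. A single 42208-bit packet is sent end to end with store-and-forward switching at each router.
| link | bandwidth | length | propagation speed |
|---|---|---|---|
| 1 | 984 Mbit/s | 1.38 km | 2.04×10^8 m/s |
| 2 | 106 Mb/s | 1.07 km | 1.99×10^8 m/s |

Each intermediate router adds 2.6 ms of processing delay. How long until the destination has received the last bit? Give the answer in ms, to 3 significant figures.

3.05 ms

Transmission delays (L/R per hop): 0.0428943, 0.398189 ms; sum = 0.441083 ms.
Propagation delays (d/s per hop): 0.00676471, 0.00537688 ms; sum = 0.0121416 ms.
Processing at 1 router(s): 1 × 2.6 ms = 2.6 ms.
End-to-end = 3.05 ms.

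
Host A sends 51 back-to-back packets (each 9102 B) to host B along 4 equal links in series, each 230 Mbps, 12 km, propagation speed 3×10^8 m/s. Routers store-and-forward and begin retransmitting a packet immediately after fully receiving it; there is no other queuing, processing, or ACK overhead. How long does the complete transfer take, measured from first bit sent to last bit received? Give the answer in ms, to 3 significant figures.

17.3 ms

Per-hop transmission t_tx = L/R = 72816/230000000 = 0.316591 ms.
Per-hop propagation t_prop = 12000/300000000 = 0.04 ms.
Pipeline fill: first packet needs 4·t_tx to clear all hops; remaining 50 packets each add one t_tx.
Total = (4+51-1)·t_tx + 4·t_prop = 54·0.316591 + 4·0.04 = 17.3 ms.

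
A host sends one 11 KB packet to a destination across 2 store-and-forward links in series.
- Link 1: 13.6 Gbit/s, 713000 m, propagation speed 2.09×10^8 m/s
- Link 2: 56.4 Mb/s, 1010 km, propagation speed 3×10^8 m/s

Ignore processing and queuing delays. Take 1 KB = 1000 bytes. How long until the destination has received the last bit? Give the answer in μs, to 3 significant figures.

L = 88000 bits.
Transmission delays (L/R per hop): 6.47059, 1560.28 μs; sum = 1566.75 μs.
Propagation delays (d/s per hop): 3411.48, 3366.67 μs; sum = 6778.15 μs.
End-to-end = 8340 μs.

8340 μs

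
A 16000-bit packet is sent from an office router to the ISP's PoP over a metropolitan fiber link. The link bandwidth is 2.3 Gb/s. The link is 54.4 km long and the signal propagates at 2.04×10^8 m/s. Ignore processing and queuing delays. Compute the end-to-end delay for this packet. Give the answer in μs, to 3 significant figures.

274 μs

Transmission delay = L/R = 16000 / 2300000000 = 6.95652 μs.
Propagation delay = d/s = 54400 m / 204000000 m/s = 266.667 μs.
Total = 274 μs.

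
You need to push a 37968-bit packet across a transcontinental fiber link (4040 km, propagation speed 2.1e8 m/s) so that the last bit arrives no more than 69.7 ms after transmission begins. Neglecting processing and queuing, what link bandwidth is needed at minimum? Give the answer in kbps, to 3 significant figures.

752 kbps

Propagation delay = 4040000 / 210000000 = 19.2381 ms.
Transmission budget = 69.7 − 19.2381 = 50.4619 ms.
R ≥ L / t_tx = 37968 bits / 0.0504619 s = 752 kbps.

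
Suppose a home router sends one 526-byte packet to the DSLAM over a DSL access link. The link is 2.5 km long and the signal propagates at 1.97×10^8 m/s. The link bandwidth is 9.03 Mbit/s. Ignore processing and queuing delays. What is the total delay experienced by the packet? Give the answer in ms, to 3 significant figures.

L = 526 × 8 = 4208 bits.
Transmission delay = L/R = 4208 / 9030000 = 0.466002 ms.
Propagation delay = d/s = 2500 m / 197000000 m/s = 0.0126904 ms.
Total = 0.479 ms.

0.479 ms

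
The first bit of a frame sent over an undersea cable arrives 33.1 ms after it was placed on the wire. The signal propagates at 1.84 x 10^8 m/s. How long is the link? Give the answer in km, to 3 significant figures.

6090 km

d = s × t_prop = 184000000 × 0.0331 = 6090 km.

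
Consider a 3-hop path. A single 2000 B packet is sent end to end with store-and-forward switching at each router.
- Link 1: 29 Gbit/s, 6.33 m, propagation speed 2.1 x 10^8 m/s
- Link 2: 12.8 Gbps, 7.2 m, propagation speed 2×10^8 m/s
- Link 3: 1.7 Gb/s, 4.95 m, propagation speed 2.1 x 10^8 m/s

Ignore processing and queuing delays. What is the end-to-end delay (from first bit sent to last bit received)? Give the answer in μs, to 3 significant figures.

L = 2000 × 8 = 16000 bits.
Transmission delays (L/R per hop): 0.551724, 1.25, 9.41176 μs; sum = 11.2135 μs.
Propagation delays (d/s per hop): 0.0301429, 0.036, 0.0235714 μs; sum = 0.0897143 μs.
End-to-end = 11.3 μs.

11.3 μs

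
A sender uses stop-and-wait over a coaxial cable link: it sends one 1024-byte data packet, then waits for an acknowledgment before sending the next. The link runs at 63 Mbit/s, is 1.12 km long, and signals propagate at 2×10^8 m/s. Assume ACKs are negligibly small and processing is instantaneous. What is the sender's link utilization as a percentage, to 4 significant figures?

t_tx = L/R = 8192/63000000 = 0.000130032 s.
t_prop = 1120/200000000 = 5.6e-06 s; RTT = 1.12e-05 s.
Cycle = t_tx + RTT = 0.000141232 s.
Utilization = t_tx / cycle = 0.000130032/0.000141232 = 92.07 %.

92.07 %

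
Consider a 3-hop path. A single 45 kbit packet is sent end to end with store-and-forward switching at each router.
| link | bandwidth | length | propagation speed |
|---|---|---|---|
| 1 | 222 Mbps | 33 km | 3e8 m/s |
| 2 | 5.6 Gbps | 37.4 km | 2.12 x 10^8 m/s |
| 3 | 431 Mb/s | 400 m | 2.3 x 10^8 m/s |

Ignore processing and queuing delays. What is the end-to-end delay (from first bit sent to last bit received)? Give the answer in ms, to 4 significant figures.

L = 45000 bits.
Transmission delays (L/R per hop): 0.202703, 0.00803571, 0.104408 ms; sum = 0.315147 ms.
Propagation delays (d/s per hop): 0.11, 0.176415, 0.00173913 ms; sum = 0.288154 ms.
End-to-end = 0.6033 ms.

0.6033 ms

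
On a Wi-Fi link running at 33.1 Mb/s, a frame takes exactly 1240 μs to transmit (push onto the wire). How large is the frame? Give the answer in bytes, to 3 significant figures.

5130 bytes

L = R × t_tx = 33100000 b/s × 0.00124 s = 41044 bits.
In bytes: 41044 / 8 = 5130 bytes.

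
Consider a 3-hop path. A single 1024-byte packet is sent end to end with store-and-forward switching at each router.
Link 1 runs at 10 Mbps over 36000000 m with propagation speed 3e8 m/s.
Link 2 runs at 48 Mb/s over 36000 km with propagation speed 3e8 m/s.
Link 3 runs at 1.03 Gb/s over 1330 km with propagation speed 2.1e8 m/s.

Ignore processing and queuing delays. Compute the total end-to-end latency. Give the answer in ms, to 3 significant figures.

L = 1024 × 8 = 8192 bits.
Transmission delays (L/R per hop): 0.8192, 0.170667, 0.0079534 ms; sum = 0.99782 ms.
Propagation delays (d/s per hop): 120, 120, 6.33333 ms; sum = 246.333 ms.
End-to-end = 247 ms.

247 ms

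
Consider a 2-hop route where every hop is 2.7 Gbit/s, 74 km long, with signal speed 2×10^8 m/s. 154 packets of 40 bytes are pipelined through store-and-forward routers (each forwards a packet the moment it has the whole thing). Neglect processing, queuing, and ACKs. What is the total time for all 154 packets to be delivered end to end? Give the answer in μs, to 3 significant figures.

758 μs

Per-hop transmission t_tx = L/R = 320/2700000000 = 0.118519 μs.
Per-hop propagation t_prop = 74000/200000000 = 370 μs.
Pipeline fill: first packet needs 2·t_tx to clear all hops; remaining 153 packets each add one t_tx.
Total = (2+154-1)·t_tx + 2·t_prop = 155·0.118519 + 2·370 = 758 μs.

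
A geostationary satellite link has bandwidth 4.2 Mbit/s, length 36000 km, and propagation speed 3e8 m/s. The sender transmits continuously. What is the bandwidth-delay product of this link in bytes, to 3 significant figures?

63000 bytes

Propagation delay = 36000000 / 300000000 = 0.12 s.
BDP = R × t_prop = 4200000 × 0.12 = 504000 bits.
In bytes: 504000/8 = 63000 bytes.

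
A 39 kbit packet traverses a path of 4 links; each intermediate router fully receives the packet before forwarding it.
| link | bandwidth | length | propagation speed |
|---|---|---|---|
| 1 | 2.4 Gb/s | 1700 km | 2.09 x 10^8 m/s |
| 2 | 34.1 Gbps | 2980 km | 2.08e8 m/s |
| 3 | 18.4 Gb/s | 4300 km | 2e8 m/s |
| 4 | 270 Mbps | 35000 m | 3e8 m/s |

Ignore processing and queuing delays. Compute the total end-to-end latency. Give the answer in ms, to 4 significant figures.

44.24 ms

L = 39000 bits.
Transmission delays (L/R per hop): 0.01625, 0.0011437, 0.00211957, 0.144444 ms; sum = 0.163958 ms.
Propagation delays (d/s per hop): 8.13397, 14.3269, 21.5, 0.116667 ms; sum = 44.0776 ms.
End-to-end = 44.24 ms.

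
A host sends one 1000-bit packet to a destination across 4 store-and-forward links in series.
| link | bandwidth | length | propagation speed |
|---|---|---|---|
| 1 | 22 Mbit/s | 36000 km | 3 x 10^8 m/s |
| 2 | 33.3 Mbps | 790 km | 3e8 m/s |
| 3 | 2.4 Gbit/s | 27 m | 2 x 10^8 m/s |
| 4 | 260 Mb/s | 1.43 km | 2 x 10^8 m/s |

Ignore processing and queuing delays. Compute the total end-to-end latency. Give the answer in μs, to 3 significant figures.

123000 μs

Transmission delays (L/R per hop): 45.4545, 30.03, 0.416667, 3.84615 μs; sum = 79.7474 μs.
Propagation delays (d/s per hop): 120000, 2633.33, 0.135, 7.15 μs; sum = 122641 μs.
End-to-end = 123000 μs.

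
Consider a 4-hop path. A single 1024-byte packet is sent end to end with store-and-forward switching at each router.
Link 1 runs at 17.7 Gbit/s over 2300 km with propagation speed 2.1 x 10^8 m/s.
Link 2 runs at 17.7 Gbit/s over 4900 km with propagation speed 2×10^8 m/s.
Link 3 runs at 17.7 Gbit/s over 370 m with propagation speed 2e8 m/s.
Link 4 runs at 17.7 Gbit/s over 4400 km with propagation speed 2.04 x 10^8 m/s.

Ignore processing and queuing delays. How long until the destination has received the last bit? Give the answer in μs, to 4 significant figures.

57020 μs

L = 1024 × 8 = 8192 bits.
Transmission delay per hop = L/R = 8192/17700000000 = 0.462825 μs; 4 hops → 1.8513 μs.
Propagation delays (d/s per hop): 10952.4, 24500, 1.85, 21568.6 μs; sum = 57022.9 μs.
End-to-end = 57020 μs.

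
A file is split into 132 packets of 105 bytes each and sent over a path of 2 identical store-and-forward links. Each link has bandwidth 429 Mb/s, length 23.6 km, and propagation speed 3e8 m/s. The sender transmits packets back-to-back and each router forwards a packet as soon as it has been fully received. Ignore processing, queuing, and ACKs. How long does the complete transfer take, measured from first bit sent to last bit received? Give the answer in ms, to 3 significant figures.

0.418 ms

Per-hop transmission t_tx = L/R = 840/429000000 = 0.00195804 ms.
Per-hop propagation t_prop = 23600/300000000 = 0.0786667 ms.
Pipeline fill: first packet needs 2·t_tx to clear all hops; remaining 131 packets each add one t_tx.
Total = (2+132-1)·t_tx + 2·t_prop = 133·0.00195804 + 2·0.0786667 = 0.418 ms.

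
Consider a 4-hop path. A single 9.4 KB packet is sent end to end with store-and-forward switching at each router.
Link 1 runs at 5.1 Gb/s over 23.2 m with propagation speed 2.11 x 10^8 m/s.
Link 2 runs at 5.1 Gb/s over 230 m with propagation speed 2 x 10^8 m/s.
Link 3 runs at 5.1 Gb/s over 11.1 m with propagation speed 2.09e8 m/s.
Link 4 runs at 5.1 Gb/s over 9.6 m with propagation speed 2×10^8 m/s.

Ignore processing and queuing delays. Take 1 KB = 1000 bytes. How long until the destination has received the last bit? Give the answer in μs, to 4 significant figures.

60.34 μs

L = 75200 bits.
Transmission delay per hop = L/R = 75200/5100000000 = 14.7451 μs; 4 hops → 58.9804 μs.
Propagation delays (d/s per hop): 0.109953, 1.15, 0.05311, 0.048 μs; sum = 1.36106 μs.
End-to-end = 60.34 μs.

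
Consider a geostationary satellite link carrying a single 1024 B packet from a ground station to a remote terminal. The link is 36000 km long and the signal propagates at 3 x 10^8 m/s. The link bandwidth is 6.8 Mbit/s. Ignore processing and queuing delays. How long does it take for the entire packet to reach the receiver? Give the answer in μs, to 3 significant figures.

L = 1024 × 8 = 8192 bits.
Transmission delay = L/R = 8192 / 6800000 = 1204.71 μs.
Propagation delay = d/s = 36000000 m / 300000000 m/s = 120000 μs.
Total = 121000 μs.

121000 μs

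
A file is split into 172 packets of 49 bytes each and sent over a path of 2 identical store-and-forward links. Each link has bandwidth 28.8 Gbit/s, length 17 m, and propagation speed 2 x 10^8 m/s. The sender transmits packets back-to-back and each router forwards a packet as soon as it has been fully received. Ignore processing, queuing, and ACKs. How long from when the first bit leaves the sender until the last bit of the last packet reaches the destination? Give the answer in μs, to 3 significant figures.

2.52 μs

Per-hop transmission t_tx = L/R = 392/28800000000 = 0.0136111 μs.
Per-hop propagation t_prop = 17/200000000 = 0.085 μs.
Pipeline fill: first packet needs 2·t_tx to clear all hops; remaining 171 packets each add one t_tx.
Total = (2+172-1)·t_tx + 2·t_prop = 173·0.0136111 + 2·0.085 = 2.52 μs.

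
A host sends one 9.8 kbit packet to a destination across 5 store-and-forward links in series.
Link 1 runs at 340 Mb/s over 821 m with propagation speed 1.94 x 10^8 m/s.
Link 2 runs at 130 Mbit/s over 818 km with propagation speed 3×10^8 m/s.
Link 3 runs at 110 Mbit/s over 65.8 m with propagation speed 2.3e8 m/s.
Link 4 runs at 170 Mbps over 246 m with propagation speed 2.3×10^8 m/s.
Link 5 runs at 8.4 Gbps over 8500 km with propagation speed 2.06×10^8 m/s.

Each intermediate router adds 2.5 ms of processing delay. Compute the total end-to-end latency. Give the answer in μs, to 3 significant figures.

L = 9800 bits.
Transmission delays (L/R per hop): 28.8235, 75.3846, 89.0909, 57.6471, 1.16667 μs; sum = 252.113 μs.
Propagation delays (d/s per hop): 4.23196, 2726.67, 0.286087, 1.06957, 41262.1 μs; sum = 43994.4 μs.
Processing at 4 router(s): 4 × 2.5 ms = 10000 μs.
End-to-end = 54200 μs.

54200 μs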